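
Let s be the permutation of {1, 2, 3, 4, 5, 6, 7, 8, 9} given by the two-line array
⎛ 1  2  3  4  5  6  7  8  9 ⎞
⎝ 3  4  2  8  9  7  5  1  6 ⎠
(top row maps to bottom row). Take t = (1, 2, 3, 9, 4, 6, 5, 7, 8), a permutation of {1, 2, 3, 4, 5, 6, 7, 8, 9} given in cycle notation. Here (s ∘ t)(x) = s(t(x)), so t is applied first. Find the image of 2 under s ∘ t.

First apply t: t(2) = 3, then s(3) = 2. Thus (s ∘ t)(2) = 2.

2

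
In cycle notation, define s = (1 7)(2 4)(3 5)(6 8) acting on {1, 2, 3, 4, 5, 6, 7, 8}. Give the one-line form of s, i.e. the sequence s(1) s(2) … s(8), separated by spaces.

7 4 5 2 3 8 1 6

Reading each image from the cycles: 1↦7, 2↦4, 3↦5, 4↦2, 5↦3, 6↦8, 7↦1, 8↦6.
Listing these in domain order gives 7 4 5 2 3 8 1 6.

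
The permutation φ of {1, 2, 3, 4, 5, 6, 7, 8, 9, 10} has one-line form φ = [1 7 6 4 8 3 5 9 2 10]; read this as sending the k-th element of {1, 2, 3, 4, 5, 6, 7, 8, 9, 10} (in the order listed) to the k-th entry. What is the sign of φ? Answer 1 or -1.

In disjoint-cycle form the cycle lengths are 5, 2, 1, 1, 1.
A cycle of length ℓ contributes ℓ−1 transpositions, so φ is a product of 4 + 1 = 5 transpositions — odd.

-1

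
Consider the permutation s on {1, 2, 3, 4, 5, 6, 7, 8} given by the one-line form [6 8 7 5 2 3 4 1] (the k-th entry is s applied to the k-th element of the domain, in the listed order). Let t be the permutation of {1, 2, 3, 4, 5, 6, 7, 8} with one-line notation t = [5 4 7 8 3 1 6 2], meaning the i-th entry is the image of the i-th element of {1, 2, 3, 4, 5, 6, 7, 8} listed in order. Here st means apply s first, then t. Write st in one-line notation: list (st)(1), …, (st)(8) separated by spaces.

1 2 6 3 4 7 8 5

(st)(x) = t(s(x)). Computing each image: t(s(1)) = t(6) = 1, t(s(2)) = t(8) = 2, t(s(3)) = t(7) = 6, t(s(4)) = t(5) = 3, t(s(5)) = t(2) = 4, t(s(6)) = t(3) = 7, t(s(7)) = t(4) = 8, t(s(8)) = t(1) = 5.
Hence st = [1 2 6 3 4 7 8 5].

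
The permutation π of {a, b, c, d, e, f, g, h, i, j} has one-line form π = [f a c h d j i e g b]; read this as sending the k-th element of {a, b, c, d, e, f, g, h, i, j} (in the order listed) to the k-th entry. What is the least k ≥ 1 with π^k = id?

12

The disjoint-cycle form of π has cycle lengths 4, 3, 2, 1.
Since disjoint cycles commute, ord(π) = lcm(4, 3, 2) = 12.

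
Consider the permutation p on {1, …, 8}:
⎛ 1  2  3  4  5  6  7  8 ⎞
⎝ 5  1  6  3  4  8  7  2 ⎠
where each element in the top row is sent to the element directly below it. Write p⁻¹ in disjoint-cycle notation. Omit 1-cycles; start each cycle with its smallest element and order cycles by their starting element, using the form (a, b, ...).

First write p in disjoint cycles: (1, 5, 4, 3, 6, 8, 2).
The inverse reverses every cycle; in canonical form, p⁻¹ = (1, 2, 8, 6, 3, 4, 5).

(1, 2, 8, 6, 3, 4, 5)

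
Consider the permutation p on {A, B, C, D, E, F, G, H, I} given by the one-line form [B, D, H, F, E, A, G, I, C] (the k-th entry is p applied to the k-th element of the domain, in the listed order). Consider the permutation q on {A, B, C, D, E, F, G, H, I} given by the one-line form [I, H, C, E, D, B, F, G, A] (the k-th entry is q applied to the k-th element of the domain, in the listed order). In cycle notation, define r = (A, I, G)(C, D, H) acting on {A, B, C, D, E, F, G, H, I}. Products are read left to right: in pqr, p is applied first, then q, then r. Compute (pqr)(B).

E

Chase B: p(B) = D; q(D) = E; r(E) = E. Hence (pqr)(B) = E.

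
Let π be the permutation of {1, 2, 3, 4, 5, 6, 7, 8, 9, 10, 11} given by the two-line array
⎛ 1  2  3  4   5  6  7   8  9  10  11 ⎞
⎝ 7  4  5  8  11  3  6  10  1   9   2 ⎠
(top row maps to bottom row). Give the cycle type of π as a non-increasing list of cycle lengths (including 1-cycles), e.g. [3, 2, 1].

[11]

The disjoint cycles are (1 7 6 3 5 11 2 4 8 10 9), with lengths 11 in non-increasing order.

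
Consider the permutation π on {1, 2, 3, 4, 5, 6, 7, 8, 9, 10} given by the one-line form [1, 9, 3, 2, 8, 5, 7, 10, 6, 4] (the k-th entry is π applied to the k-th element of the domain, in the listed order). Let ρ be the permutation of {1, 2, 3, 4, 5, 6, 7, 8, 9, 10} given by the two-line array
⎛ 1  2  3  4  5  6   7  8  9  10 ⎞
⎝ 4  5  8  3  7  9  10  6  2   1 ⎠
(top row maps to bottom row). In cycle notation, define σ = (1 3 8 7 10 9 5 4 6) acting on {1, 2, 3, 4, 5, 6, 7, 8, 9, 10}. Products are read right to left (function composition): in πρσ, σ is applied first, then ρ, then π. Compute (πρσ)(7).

1

(πρσ)(7) = π(ρ(σ(7))). σ(7) = 10, then ρ(10) = 1, then π(1) = 1, so the result is 1.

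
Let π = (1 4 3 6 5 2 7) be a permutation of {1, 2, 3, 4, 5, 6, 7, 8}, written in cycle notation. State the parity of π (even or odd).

The cycle lengths are 7, 1.
A cycle of length ℓ contributes ℓ−1 transpositions, so π is a product of 6 transpositions — even.

even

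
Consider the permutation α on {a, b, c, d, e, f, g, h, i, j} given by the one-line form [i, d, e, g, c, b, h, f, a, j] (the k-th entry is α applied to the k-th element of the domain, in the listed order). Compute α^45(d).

Tracing d → g → … returns to d after 5 steps, so d lies in a 5-cycle (b d g h f).
On a 5-cycle, α^5 is the identity, so α^45 = α^0 there (45 ≡ 0 mod 5).
So α^45(d) = d.

d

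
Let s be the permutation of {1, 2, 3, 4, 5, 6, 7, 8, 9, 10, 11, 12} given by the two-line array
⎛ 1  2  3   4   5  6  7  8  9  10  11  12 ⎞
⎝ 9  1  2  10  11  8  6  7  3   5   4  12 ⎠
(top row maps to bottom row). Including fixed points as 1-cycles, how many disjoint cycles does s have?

The cycle decomposition is (1, 9, 3, 2)(4, 10, 5, 11)(6, 8, 7)(12), which has 4 cycles (counting 1-cycles).

4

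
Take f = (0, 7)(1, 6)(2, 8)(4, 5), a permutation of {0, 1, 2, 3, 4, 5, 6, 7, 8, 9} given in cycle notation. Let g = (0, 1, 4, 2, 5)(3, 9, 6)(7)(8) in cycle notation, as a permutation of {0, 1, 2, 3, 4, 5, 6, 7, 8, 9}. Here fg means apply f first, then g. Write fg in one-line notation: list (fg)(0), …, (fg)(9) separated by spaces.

7 3 8 9 0 2 4 1 5 6

(fg)(x) = g(f(x)). Computing each image: g(f(0)) = g(7) = 7, g(f(1)) = g(6) = 3, g(f(2)) = g(8) = 8, g(f(3)) = g(3) = 9, g(f(4)) = g(5) = 0, g(f(5)) = g(4) = 2, g(f(6)) = g(1) = 4, g(f(7)) = g(0) = 1, g(f(8)) = g(2) = 5, g(f(9)) = g(9) = 6.
Hence fg = [7 3 8 9 0 2 4 1 5 6].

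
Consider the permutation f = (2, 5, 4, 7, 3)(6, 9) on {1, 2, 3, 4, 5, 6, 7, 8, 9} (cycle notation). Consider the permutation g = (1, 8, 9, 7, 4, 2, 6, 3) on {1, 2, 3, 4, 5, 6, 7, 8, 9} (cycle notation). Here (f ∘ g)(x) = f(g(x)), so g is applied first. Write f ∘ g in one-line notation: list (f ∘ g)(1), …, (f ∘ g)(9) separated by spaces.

8 9 1 5 4 2 7 6 3

(f ∘ g)(x) = f(g(x)). Computing each image: f(g(1)) = f(8) = 8, f(g(2)) = f(6) = 9, f(g(3)) = f(1) = 1, f(g(4)) = f(2) = 5, f(g(5)) = f(5) = 4, f(g(6)) = f(3) = 2, f(g(7)) = f(4) = 7, f(g(8)) = f(9) = 6, f(g(9)) = f(7) = 3.
Hence f ∘ g = [8 9 1 5 4 2 7 6 3].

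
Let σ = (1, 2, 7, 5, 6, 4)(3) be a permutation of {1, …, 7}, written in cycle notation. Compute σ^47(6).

5

6 lies in the 6-cycle (1, 2, 7, 5, 6, 4).
Powers repeat with period 6 on this cycle, and 47 mod 6 = 5, so σ^47(6) = σ^5(6).
Advancing 5 steps from 6: 6 → 4 → 1 → 2 → 7 → 5.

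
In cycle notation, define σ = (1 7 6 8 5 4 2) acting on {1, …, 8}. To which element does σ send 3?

3

3 does not appear in any cycle of σ, so it is a fixed point: σ(3) = 3.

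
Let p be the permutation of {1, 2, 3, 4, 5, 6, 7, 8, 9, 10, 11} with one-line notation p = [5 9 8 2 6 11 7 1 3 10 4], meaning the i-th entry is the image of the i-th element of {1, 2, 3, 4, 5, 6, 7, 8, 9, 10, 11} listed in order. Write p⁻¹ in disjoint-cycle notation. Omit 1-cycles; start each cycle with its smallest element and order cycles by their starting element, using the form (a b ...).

First write p in disjoint cycles: (1 5 6 11 4 2 9 3 8).
Reversing each cycle (and rotating so the smallest element leads) gives p⁻¹ = (1 8 3 9 2 4 11 6 5).

(1 8 3 9 2 4 11 6 5)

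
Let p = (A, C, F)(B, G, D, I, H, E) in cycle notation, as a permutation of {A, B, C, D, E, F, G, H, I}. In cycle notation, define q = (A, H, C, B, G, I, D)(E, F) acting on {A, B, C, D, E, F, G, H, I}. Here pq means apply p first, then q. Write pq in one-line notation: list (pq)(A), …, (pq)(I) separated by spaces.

B I E D G H A F C

Chase each element through p then q: A → C → B; B → G → I; C → F → E; D → I → D; E → B → G; F → A → H; G → D → A; H → E → F; I → H → C.
Collecting the images, pq = [B I E D G H A F C].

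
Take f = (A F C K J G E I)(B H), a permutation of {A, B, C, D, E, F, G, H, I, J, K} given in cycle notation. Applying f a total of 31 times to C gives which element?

C lies in the 8-cycle (A F C K J G E I).
On an 8-cycle, f^8 is the identity, so f^31 = f^7 there (31 ≡ 7 mod 8).
Stepping 7 places around the cycle: C → K → J → G → E → I → A → F.

F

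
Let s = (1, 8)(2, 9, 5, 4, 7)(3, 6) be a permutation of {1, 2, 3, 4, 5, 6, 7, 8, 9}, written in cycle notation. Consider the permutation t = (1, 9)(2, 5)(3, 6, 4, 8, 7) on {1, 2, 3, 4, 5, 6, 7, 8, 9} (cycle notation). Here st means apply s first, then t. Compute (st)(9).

First apply s: s(9) = 5, then t(5) = 2. Thus (st)(9) = 2.

2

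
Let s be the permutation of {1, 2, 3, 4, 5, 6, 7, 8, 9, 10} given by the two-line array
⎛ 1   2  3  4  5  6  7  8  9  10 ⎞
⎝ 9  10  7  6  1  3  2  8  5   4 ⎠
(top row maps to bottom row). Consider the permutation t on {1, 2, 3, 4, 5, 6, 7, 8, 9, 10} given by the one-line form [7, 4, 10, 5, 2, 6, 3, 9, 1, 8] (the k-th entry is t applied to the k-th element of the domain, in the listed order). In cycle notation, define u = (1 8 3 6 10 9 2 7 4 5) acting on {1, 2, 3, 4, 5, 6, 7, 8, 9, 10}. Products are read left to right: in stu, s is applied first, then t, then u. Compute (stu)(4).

Apply the permutations in order: s(4) = 6, then t(6) = 6, then u(6) = 10. So (stu)(4) = 10.

10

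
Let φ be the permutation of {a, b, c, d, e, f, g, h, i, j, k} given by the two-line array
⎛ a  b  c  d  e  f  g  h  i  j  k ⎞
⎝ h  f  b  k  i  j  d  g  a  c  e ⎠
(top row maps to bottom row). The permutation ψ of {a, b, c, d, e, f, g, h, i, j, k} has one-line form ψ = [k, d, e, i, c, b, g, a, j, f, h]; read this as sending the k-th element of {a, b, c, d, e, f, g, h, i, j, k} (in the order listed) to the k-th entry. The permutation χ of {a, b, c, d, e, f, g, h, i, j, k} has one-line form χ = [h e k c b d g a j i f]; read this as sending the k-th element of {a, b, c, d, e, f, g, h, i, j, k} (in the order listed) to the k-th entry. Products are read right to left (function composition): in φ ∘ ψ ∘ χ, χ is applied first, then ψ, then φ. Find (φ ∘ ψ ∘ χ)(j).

c

Apply the permutations in order: χ(j) = i, then ψ(i) = j, then φ(j) = c. So (φ ∘ ψ ∘ χ)(j) = c.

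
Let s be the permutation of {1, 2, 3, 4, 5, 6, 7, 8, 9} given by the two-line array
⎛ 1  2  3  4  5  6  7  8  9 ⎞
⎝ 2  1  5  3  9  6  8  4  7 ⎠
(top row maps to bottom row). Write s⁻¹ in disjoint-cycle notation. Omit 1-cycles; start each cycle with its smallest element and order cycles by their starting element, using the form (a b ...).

(1 2)(3 4 8 7 9 5)

The cycle decomposition of s is (1 2)(3 5 9 7 8 4).
The inverse reverses every cycle; in canonical form, s⁻¹ = (1 2)(3 4 8 7 9 5).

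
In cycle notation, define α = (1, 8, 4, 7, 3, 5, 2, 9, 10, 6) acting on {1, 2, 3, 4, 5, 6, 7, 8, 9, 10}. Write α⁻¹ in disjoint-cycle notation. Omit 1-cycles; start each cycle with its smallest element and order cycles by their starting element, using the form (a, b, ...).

(1, 6, 10, 9, 2, 5, 3, 7, 4, 8)

If α sends a → b within a cycle, α⁻¹ sends b → a; equivalently, reverse each cycle.
Reversing each cycle of α and rotating so the smallest element leads gives (1, 6, 10, 9, 2, 5, 3, 7, 4, 8).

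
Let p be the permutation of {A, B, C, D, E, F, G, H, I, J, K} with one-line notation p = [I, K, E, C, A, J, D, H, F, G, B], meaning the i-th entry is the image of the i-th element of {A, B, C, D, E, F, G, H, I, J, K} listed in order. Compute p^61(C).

J

Tracing C → E → … returns to C after 8 steps, so C lies in an 8-cycle (A I F J G D C E).
Powers repeat with period 8 on this cycle, and 61 mod 8 = 5, so p^61(C) = p^5(C).
Advancing 5 steps from C: C → E → A → I → F → J.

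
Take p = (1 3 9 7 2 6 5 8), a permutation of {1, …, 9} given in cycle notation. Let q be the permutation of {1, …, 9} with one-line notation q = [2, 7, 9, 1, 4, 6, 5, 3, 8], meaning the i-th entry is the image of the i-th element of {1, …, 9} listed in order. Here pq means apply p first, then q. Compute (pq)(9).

p(9) = 7, then q(7) = 5; composing gives (pq)(9) = 5.

5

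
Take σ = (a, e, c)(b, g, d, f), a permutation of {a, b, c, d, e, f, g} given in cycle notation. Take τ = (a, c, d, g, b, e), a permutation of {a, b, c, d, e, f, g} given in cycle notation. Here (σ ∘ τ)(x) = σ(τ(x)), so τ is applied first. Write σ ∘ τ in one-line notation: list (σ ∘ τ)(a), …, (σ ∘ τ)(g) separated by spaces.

Chase each element through τ then σ: a → c → a; b → e → c; c → d → f; d → g → d; e → a → e; f → f → b; g → b → g.
Collecting the images, σ ∘ τ = [a c f d e b g].

a c f d e b g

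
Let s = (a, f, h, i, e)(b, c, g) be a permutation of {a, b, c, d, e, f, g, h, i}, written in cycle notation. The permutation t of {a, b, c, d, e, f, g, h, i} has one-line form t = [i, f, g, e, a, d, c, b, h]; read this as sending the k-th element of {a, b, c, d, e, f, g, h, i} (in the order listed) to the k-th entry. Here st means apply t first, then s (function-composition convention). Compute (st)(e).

f

(st)(e) = s(t(e)). t(e) = a, then s(a) = f. So (st)(e) = f.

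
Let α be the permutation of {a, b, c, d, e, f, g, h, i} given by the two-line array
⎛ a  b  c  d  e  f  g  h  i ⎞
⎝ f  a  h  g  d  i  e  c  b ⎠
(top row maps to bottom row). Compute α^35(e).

g

Tracing e → d → … returns to e after 3 steps, so e lies in a 3-cycle (d, g, e).
Powers repeat with period 3 on this cycle, and 35 mod 3 = 2, so α^35(e) = α^2(e).
Stepping 2 places around the cycle: e → d → g.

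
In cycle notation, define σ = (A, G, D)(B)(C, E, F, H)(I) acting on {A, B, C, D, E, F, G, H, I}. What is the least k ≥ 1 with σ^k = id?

The cycle type of σ is (4, 3, 1, 1).
The order is lcm(4, 3) = 12.

12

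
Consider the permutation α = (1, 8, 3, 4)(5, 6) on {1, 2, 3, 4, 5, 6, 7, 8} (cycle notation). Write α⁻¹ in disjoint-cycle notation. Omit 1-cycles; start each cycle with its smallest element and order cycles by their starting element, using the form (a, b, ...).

(1, 4, 3, 8)(5, 6)

Inverting a permutation written in cycle notation just reverses the order within every cycle.
Reversing each cycle of α and rotating so the smallest element leads gives (1, 4, 3, 8)(5, 6).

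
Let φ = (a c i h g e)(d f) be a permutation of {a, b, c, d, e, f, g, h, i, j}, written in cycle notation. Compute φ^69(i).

e

i lies in the 6-cycle (a c i h g e).
Since the cycle has length 6, φ^69 acts on it the same as φ^3 (69 mod 6 = 3).
Stepping 3 places around the cycle: i → h → g → e.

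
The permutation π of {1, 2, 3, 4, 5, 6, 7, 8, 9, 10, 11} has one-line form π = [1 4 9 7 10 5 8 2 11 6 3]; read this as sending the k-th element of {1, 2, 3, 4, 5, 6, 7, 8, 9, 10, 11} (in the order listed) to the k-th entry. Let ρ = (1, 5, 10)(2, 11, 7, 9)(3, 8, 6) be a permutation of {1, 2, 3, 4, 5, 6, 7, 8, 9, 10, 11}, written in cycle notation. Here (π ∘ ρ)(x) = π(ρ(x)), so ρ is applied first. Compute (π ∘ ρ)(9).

4

ρ(9) = 2, then π(2) = 4; composing gives (π ∘ ρ)(9) = 4.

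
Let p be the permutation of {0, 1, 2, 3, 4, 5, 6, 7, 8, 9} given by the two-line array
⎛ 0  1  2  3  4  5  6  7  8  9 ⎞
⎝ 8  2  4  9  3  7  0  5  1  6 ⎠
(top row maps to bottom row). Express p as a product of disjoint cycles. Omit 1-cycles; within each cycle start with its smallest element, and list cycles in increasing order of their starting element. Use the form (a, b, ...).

(0, 8, 1, 2, 4, 3, 9, 6)(5, 7)

Iterating p from 0 gives 0 → 8 → 1 → 2 → 4 → 3 → 9 → 6 → 0; that is the 8-cycle (0, 8, 1, 2, 4, 3, 9, 6).
Repeating from the next unused element and collecting all non-trivial cycles gives (0, 8, 1, 2, 4, 3, 9, 6)(5, 7).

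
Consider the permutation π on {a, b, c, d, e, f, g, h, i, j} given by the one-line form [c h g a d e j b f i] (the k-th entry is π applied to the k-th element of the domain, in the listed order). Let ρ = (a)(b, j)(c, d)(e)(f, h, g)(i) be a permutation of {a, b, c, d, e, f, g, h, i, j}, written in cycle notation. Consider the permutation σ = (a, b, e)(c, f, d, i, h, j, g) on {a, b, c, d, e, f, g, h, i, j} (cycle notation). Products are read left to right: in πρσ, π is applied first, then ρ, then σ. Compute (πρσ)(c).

d

Apply the permutations in order: π(c) = g, then ρ(g) = f, then σ(f) = d. So (πρσ)(c) = d.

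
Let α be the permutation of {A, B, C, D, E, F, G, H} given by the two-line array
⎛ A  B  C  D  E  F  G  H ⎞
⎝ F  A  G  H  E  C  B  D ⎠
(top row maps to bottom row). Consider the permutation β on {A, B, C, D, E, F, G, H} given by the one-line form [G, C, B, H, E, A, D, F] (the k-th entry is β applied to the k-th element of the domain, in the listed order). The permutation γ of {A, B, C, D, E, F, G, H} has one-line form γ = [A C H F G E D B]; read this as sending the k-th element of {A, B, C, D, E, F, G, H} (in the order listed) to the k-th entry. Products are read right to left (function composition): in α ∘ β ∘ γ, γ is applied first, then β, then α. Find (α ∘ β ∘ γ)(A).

Apply the permutations in order: γ(A) = A, then β(A) = G, then α(G) = B. So (α ∘ β ∘ γ)(A) = B.

B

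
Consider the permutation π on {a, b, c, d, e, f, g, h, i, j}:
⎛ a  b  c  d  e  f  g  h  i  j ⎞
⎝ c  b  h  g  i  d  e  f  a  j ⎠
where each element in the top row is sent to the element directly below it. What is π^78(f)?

Tracing f → d → … returns to f after 8 steps, so f lies in an 8-cycle (a, c, h, f, d, g, e, i).
Powers repeat with period 8 on this cycle, and 78 mod 8 = 6, so π^78(f) = π^6(f).
Advancing 6 steps from f: f → d → g → e → i → a → c.

c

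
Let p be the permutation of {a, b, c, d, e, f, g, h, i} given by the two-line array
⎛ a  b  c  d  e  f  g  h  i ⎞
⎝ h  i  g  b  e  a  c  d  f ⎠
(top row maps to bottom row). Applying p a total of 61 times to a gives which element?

h

Tracing a → h → … returns to a after 6 steps, so a lies in a 6-cycle (a, h, d, b, i, f).
On a 6-cycle, p^6 is the identity, so p^61 = p^1 there (61 ≡ 1 mod 6).
Stepping 1 place around the cycle: a → h.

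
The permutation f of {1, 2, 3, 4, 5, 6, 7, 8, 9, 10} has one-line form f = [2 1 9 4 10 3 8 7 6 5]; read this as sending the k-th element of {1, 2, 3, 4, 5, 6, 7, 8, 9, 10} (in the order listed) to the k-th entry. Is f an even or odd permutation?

In disjoint-cycle form the cycle lengths are 3, 2, 2, 2, 1.
A cycle is odd iff its length is even; f has 3 even-length cycles, so sgn(f) = (−1)^3 and f is odd.

odd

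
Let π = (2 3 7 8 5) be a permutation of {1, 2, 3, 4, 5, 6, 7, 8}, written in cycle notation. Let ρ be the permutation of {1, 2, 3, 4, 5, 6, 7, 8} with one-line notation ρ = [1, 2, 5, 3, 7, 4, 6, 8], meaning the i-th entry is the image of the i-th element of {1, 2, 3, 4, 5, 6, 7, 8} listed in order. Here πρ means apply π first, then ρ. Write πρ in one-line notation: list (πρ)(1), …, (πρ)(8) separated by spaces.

Chase each element through π then ρ: 1 → 1 → 1; 2 → 3 → 5; 3 → 7 → 6; 4 → 4 → 3; 5 → 2 → 2; 6 → 6 → 4; 7 → 8 → 8; 8 → 5 → 7.
So πρ in one-line form is 1 5 6 3 2 4 8 7.

1 5 6 3 2 4 8 7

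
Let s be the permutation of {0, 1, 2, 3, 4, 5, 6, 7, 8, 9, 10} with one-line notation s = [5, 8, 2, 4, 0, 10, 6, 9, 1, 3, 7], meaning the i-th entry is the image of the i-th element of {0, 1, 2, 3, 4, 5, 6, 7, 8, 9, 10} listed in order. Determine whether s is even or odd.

odd

In disjoint-cycle form the cycle lengths are 7, 2, 1, 1.
A cycle is odd iff its length is even; s has 1 even-length cycle, so sgn(s) = (−1)^1 and s is odd.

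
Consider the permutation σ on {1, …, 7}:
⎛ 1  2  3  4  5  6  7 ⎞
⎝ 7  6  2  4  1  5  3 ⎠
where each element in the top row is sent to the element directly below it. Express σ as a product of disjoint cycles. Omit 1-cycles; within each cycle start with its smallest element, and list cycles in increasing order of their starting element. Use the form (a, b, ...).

Start at 1 and follow images: 1 → 7 → 3 → 2 → 6 → 5 → 1, giving the cycle (1, 7, 3, 2, 6, 5).
Repeating from the next unused element and collecting all non-trivial cycles gives (1, 7, 3, 2, 6, 5).

(1, 7, 3, 2, 6, 5)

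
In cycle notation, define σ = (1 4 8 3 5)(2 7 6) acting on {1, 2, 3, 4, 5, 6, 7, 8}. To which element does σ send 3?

5

In the cycle (1 4 8 3 5), 3 is followed by 5, so σ(3) = 5.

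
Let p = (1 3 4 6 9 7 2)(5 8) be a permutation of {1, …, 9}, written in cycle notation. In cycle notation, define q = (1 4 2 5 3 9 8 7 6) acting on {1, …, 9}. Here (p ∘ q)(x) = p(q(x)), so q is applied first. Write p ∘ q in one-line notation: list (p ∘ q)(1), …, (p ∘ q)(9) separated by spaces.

6 8 7 1 4 3 9 2 5

Chase each element through q then p: 1 → 4 → 6; 2 → 5 → 8; 3 → 9 → 7; 4 → 2 → 1; 5 → 3 → 4; 6 → 1 → 3; 7 → 6 → 9; 8 → 7 → 2; 9 → 8 → 5.
Collecting the images, p ∘ q = [6 8 7 1 4 3 9 2 5].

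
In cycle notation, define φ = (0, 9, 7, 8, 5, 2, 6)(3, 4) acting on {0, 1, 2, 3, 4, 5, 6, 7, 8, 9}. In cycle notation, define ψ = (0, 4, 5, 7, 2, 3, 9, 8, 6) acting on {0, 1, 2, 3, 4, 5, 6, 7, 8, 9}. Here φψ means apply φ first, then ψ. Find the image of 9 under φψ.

2

(φψ)(9) = ψ(φ(9)). φ(9) = 7, then ψ(7) = 2. So (φψ)(9) = 2.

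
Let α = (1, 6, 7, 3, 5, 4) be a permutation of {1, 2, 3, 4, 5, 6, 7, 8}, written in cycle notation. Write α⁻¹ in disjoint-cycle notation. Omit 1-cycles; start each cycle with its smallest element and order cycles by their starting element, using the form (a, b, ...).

Inverting a permutation written in cycle notation just reverses the order within every cycle.
Reversing each cycle of α and rotating so the smallest element leads gives (1, 4, 5, 3, 7, 6).

(1, 4, 5, 3, 7, 6)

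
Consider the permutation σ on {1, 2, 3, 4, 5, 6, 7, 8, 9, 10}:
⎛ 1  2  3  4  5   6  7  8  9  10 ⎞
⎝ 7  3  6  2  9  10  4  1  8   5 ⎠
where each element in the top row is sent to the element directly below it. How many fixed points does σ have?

No element satisfies σ(x) = x, so there are 0 fixed points.

0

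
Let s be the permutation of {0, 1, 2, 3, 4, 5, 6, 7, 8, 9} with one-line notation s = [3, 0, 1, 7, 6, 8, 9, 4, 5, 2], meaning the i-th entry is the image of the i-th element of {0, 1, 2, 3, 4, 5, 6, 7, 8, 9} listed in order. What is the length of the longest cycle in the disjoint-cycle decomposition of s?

8

Decomposing into disjoint cycles gives (0 3 7 4 6 9 2 1)(5 8); the longest has length 8.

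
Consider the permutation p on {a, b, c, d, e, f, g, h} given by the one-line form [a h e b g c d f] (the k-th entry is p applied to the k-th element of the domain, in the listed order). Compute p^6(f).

h

Tracing f → c → … returns to f after 7 steps, so f lies in a 7-cycle (b h f c e g d).
Stepping 6 places around the cycle: f → c → e → g → d → b → h.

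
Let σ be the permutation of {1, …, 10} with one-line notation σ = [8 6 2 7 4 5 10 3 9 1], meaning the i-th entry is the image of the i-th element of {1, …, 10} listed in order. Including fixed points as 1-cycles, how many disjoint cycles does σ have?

The cycle decomposition is (1, 8, 3, 2, 6, 5, 4, 7, 10)(9), which has 2 cycles (counting 1-cycles).

2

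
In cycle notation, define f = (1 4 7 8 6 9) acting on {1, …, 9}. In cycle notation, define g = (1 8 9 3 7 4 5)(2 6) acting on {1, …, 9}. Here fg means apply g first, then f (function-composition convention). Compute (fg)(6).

(fg)(6) = f(g(6)). g(6) = 2, then f(2) = 2. So (fg)(6) = 2.

2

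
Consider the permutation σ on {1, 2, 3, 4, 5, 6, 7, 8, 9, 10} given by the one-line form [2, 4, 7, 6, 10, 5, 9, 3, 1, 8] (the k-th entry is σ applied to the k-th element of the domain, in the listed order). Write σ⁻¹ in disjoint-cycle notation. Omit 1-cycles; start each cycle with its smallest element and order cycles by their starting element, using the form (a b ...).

(1 9 7 3 8 10 5 6 4 2)

First write σ in disjoint cycles: (1 2 4 6 5 10 8 3 7 9).
Reversing each cycle (and rotating so the smallest element leads) gives σ⁻¹ = (1 9 7 3 8 10 5 6 4 2).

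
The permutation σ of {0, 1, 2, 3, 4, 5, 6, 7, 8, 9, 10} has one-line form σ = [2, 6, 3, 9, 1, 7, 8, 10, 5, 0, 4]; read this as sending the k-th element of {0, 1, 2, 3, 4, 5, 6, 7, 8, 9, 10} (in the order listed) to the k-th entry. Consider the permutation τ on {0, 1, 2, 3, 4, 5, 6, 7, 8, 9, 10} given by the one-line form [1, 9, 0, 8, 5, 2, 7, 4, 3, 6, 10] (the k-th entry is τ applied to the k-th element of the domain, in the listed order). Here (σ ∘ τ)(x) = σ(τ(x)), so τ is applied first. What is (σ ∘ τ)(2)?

(σ ∘ τ)(2) = σ(τ(2)). τ(2) = 0, then σ(0) = 2. So (σ ∘ τ)(2) = 2.

2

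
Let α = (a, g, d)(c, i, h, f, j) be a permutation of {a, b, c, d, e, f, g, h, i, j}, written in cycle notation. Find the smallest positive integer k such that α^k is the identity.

15

The cycle type of α is (5, 3, 1, 1).
The order of α is the least common multiple of its cycle lengths: lcm(5, 3) = 15.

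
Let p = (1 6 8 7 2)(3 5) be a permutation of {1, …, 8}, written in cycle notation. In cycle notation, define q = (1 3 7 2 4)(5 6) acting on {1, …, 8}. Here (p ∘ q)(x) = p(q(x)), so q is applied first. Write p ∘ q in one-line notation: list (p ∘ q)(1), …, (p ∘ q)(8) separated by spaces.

5 4 2 6 8 3 1 7

(p ∘ q)(x) = p(q(x)). Computing each image: p(q(1)) = p(3) = 5, p(q(2)) = p(4) = 4, p(q(3)) = p(7) = 2, p(q(4)) = p(1) = 6, p(q(5)) = p(6) = 8, p(q(6)) = p(5) = 3, p(q(7)) = p(2) = 1, p(q(8)) = p(8) = 7.
Hence p ∘ q = [5 4 2 6 8 3 1 7].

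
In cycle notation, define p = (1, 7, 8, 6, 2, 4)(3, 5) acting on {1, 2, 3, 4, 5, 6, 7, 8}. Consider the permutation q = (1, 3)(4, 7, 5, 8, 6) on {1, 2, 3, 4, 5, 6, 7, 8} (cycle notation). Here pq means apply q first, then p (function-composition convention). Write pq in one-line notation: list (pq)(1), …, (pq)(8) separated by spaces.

5 4 7 8 6 1 3 2

For each element, apply q then p: 1 → 3 → 5; 2 → 2 → 4; 3 → 1 → 7; 4 → 7 → 8; 5 → 8 → 6; 6 → 4 → 1; 7 → 5 → 3; 8 → 6 → 2.
So pq in one-line form is 5 4 7 8 6 1 3 2.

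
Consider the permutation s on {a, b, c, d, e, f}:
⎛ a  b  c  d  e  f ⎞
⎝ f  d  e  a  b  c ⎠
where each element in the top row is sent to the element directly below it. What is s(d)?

a

The entry below d in the array is a, so s(d) = a.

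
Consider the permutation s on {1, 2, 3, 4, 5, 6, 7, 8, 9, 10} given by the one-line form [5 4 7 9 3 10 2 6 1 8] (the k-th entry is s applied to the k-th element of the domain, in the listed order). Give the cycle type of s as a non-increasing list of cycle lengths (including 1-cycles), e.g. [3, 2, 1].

[7, 3]

The disjoint cycles are (1, 5, 3, 7, 2, 4, 9)(6, 10, 8), with lengths 7, 3 in non-increasing order.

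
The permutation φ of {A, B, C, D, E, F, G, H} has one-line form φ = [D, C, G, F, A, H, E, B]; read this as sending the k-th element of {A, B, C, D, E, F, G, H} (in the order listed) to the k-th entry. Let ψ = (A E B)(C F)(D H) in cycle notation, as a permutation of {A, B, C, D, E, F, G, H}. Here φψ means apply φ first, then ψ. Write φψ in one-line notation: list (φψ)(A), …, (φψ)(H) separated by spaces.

For each element, apply φ then ψ: A → D → H; B → C → F; C → G → G; D → F → C; E → A → E; F → H → D; G → E → B; H → B → A.
Collecting the images, φψ = [H F G C E D B A].

H F G C E D B A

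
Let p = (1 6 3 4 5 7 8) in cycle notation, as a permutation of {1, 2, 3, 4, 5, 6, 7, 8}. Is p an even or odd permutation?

even

The cycle lengths are 7, 1.
A cycle of length ℓ contributes ℓ−1 transpositions, so p is a product of 6 transpositions — even.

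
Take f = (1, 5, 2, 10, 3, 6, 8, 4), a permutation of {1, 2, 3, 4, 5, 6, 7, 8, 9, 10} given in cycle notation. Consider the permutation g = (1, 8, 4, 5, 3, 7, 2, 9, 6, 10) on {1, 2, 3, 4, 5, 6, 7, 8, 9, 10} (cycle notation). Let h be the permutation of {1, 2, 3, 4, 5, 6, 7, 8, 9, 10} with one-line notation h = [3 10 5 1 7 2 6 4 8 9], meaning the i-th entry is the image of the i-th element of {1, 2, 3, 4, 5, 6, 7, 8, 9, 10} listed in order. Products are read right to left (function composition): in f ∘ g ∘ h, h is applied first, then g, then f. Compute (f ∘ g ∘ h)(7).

Apply the permutations in order: h(7) = 6, then g(6) = 10, then f(10) = 3. So (f ∘ g ∘ h)(7) = 3.

3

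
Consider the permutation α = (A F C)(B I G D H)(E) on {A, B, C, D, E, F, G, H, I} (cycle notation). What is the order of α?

15

The disjoint cycles have lengths 5, 3, 1.
The order of α is the least common multiple of its cycle lengths: lcm(5, 3) = 15.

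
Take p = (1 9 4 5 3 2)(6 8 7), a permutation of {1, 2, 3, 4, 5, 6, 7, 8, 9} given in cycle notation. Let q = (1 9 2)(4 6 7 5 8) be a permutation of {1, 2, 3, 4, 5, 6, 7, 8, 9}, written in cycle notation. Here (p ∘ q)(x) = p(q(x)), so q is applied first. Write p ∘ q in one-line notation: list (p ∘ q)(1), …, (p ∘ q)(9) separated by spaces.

4 9 2 8 7 6 3 5 1

(p ∘ q)(x) = p(q(x)). Computing each image: p(q(1)) = p(9) = 4, p(q(2)) = p(1) = 9, p(q(3)) = p(3) = 2, p(q(4)) = p(6) = 8, p(q(5)) = p(8) = 7, p(q(6)) = p(7) = 6, p(q(7)) = p(5) = 3, p(q(8)) = p(4) = 5, p(q(9)) = p(2) = 1.
Hence p ∘ q = [4 9 2 8 7 6 3 5 1].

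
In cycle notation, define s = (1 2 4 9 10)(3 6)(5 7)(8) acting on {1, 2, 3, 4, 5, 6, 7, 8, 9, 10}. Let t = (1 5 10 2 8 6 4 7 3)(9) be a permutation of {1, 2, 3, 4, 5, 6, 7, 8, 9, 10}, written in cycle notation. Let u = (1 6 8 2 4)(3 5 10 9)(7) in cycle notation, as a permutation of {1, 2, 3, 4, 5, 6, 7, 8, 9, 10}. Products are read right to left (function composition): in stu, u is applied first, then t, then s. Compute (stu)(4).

7

Chase 4: u(4) = 1; t(1) = 5; s(5) = 7. Hence (stu)(4) = 7.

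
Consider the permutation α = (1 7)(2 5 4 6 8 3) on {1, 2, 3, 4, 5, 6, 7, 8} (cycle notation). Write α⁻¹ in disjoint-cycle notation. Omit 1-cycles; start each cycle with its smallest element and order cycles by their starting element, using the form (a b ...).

(1 7)(2 3 8 6 4 5)

Inverting a permutation written in cycle notation just reverses the order within every cycle.
Reversing each cycle of α and rotating so the smallest element leads gives (1 7)(2 3 8 6 4 5).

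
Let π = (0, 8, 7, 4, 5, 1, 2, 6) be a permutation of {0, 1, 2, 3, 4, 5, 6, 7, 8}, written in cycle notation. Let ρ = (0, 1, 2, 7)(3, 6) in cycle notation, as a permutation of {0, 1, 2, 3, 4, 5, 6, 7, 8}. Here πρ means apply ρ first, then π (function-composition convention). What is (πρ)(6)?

First apply ρ: ρ(6) = 3, then π(3) = 3. Thus (πρ)(6) = 3.

3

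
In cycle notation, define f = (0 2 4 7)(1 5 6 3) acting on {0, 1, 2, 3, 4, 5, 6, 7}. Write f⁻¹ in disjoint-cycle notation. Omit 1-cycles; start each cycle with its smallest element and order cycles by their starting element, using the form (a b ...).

(0 7 4 2)(1 3 6 5)

Inverting a permutation written in cycle notation just reverses the order within every cycle.
Reversing each cycle of f and rotating so the smallest element leads gives (0 7 4 2)(1 3 6 5).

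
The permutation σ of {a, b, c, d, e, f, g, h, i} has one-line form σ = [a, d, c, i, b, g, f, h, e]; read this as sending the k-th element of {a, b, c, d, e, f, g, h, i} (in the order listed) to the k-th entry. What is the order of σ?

4

The disjoint-cycle form of σ has cycle lengths 4, 2, 1, 1, 1.
The order of σ is the least common multiple of its cycle lengths: lcm(4, 2) = 4.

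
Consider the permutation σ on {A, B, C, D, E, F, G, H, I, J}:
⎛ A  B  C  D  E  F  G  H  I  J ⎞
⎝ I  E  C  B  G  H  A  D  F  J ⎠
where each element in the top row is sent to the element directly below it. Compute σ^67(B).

A

Tracing B → E → … returns to B after 8 steps, so B lies in an 8-cycle (A, I, F, H, D, B, E, G).
On an 8-cycle, σ^8 is the identity, so σ^67 = σ^3 there (67 ≡ 3 mod 8).
Stepping 3 places around the cycle: B → E → G → A.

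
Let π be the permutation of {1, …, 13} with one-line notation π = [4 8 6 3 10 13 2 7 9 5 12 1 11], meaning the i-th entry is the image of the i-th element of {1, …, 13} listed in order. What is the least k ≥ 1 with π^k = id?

42

The disjoint-cycle form of π has cycle lengths 7, 3, 2, 1.
Since disjoint cycles commute, ord(π) = lcm(7, 3, 2) = 42.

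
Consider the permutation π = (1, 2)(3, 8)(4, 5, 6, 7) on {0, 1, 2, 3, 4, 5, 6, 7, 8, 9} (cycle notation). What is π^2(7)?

5

7 lies in the 4-cycle (4, 5, 6, 7).
Stepping 2 places around the cycle: 7 → 4 → 5.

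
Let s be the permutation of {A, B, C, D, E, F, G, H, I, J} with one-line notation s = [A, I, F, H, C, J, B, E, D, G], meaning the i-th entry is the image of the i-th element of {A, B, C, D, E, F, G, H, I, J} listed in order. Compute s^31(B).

Tracing B → I → … returns to B after 9 steps, so B lies in a 9-cycle (B I D H E C F J G).
Since the cycle has length 9, s^31 acts on it the same as s^4 (31 mod 9 = 4).
Advancing 4 steps from B: B → I → D → H → E.

E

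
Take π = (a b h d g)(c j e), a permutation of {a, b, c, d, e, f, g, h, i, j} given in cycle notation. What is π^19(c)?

c lies in the 3-cycle (c j e).
Powers repeat with period 3 on this cycle, and 19 mod 3 = 1, so π^19(c) = π^1(c).
Stepping 1 place around the cycle: c → j.

j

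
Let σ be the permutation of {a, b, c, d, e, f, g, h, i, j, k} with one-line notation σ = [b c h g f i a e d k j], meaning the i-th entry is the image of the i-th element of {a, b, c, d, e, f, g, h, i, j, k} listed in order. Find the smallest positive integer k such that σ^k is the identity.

Writing σ as disjoint cycles, the cycle lengths are 9, 2.
The order of σ is the least common multiple of its cycle lengths: lcm(9, 2) = 18.

18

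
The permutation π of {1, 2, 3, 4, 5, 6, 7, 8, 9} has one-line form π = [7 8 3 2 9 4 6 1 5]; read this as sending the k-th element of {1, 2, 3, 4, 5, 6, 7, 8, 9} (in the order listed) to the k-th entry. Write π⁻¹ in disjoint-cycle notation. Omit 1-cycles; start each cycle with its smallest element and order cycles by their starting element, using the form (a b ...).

First write π in disjoint cycles: (1 7 6 4 2 8)(5 9).
Reversing each cycle (and rotating so the smallest element leads) gives π⁻¹ = (1 8 2 4 6 7)(5 9).

(1 8 2 4 6 7)(5 9)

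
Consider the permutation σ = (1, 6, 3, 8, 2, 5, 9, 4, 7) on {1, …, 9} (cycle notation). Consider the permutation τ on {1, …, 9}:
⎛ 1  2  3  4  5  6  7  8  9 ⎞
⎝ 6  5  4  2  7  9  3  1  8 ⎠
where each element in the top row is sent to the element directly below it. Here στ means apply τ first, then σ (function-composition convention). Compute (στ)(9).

(στ)(9) = σ(τ(9)). τ(9) = 8, then σ(8) = 2. So (στ)(9) = 2.

2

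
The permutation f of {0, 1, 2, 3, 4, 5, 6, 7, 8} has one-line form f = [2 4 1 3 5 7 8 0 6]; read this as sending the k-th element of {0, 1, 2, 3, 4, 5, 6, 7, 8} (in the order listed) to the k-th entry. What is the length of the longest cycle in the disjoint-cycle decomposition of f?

6

Decomposing into disjoint cycles gives (0, 2, 1, 4, 5, 7)(6, 8); the longest has length 6.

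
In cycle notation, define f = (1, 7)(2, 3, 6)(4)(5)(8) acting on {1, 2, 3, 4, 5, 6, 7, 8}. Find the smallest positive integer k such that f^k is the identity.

6

The cycle type of f is (3, 2, 1, 1, 1).
The order is lcm(3, 2) = 6.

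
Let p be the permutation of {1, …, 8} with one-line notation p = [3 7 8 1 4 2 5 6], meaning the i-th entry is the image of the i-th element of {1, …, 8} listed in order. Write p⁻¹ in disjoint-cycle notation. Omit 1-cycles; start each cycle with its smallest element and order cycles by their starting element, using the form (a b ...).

The cycle decomposition of p is (1 3 8 6 2 7 5 4).
The inverse reverses every cycle; in canonical form, p⁻¹ = (1 4 5 7 2 6 8 3).

(1 4 5 7 2 6 8 3)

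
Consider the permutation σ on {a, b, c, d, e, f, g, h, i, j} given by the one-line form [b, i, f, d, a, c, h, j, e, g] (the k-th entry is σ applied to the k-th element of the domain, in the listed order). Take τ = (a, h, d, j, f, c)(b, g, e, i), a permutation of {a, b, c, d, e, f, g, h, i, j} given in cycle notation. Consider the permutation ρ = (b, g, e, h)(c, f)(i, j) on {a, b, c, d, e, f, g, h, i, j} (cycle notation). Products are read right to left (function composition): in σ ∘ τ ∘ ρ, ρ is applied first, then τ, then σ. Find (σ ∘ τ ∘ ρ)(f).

Chase f: ρ(f) = c; τ(c) = a; σ(a) = b. Hence (σ ∘ τ ∘ ρ)(f) = b.

b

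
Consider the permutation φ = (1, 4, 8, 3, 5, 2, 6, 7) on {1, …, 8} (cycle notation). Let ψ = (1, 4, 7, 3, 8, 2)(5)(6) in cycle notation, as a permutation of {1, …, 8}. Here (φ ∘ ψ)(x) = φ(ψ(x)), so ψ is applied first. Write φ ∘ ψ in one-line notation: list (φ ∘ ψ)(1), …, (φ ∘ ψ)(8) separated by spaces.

8 4 3 1 2 7 5 6

Chase each element through ψ then φ: 1 → 4 → 8; 2 → 1 → 4; 3 → 8 → 3; 4 → 7 → 1; 5 → 5 → 2; 6 → 6 → 7; 7 → 3 → 5; 8 → 2 → 6.
So φ ∘ ψ in one-line form is 8 4 3 1 2 7 5 6.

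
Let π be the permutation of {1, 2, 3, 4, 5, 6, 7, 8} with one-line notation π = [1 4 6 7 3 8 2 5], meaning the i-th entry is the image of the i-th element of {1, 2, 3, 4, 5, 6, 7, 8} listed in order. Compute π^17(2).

7

Tracing 2 → 4 → … returns to 2 after 3 steps, so 2 lies in a 3-cycle (2 4 7).
Powers repeat with period 3 on this cycle, and 17 mod 3 = 2, so π^17(2) = π^2(2).
Stepping 2 places around the cycle: 2 → 4 → 7.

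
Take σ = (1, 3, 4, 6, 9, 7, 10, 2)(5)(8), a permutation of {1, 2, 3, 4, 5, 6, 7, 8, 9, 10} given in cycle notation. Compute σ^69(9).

3

9 lies in the 8-cycle (1, 3, 4, 6, 9, 7, 10, 2).
Since the cycle has length 8, σ^69 acts on it the same as σ^5 (69 mod 8 = 5).
Advancing 5 steps from 9: 9 → 7 → 10 → 2 → 1 → 3.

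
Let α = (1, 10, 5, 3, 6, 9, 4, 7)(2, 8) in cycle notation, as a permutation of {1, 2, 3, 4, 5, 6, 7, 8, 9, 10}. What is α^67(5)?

9

5 lies in the 8-cycle (1, 10, 5, 3, 6, 9, 4, 7).
On an 8-cycle, α^8 is the identity, so α^67 = α^3 there (67 ≡ 3 mod 8).
Stepping 3 places around the cycle: 5 → 3 → 6 → 9.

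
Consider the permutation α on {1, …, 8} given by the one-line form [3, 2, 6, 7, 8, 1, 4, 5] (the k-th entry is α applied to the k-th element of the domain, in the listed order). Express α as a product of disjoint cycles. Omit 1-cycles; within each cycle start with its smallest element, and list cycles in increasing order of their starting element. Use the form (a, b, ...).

Start at 1 and follow images: 1 → 3 → 6 → 1, giving the cycle (1, 3, 6).
Continuing from each remaining unvisited element yields (1, 3, 6)(4, 7)(5, 8).

(1, 3, 6)(4, 7)(5, 8)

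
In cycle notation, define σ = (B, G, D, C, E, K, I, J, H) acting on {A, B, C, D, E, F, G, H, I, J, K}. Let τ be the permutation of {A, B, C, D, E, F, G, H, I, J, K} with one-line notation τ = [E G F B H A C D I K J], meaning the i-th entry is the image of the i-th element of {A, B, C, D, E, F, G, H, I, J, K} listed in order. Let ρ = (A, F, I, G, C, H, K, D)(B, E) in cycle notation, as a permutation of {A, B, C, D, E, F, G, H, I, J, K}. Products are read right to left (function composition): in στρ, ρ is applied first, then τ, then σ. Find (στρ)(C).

(στρ)(C) = σ(τ(ρ(C))). ρ(C) = H, then τ(H) = D, then σ(D) = C, so the result is C.

C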